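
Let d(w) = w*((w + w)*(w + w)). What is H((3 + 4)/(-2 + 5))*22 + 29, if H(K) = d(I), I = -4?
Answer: -5603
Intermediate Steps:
d(w) = 4*w**3 (d(w) = w*((2*w)*(2*w)) = w*(4*w**2) = 4*w**3)
H(K) = -256 (H(K) = 4*(-4)**3 = 4*(-64) = -256)
H((3 + 4)/(-2 + 5))*22 + 29 = -256*22 + 29 = -5632 + 29 = -5603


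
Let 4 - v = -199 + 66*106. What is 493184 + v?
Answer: 486391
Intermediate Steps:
v = -6793 (v = 4 - (-199 + 66*106) = 4 - (-199 + 6996) = 4 - 1*6797 = 4 - 6797 = -6793)
493184 + v = 493184 - 6793 = 486391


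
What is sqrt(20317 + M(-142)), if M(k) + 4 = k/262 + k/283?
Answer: sqrt(27916901534242)/37073 ≈ 142.52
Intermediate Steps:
M(k) = -4 + 545*k/74146 (M(k) = -4 + (k/262 + k/283) = -4 + 545*k/74146)
sqrt(20317 + M(-142)) = sqrt(20317 + (-4 + (545/74146)*(-142))) = sqrt(20317 + (-4 - 38695/37073)) = sqrt(20317 - 186987/37073) = sqrt(753025154/37073) = sqrt(27916901534242)/37073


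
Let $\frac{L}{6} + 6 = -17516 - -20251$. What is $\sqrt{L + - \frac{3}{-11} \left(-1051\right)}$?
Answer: $\frac{\sqrt{1946571}}{11} \approx 126.84$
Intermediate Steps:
$L = 16374$ ($L = -36 + 6 \left(-17516 - -20251\right) = -36 + 6 \left(-17516 + 20251\right) = -36 + 6 \cdot 2735 = -36 + 16410 = 16374$)
$\sqrt{L + - \frac{3}{-11} \left(-1051\right)} = \sqrt{16374 + - \frac{3}{-11} \left(-1051\right)} = \sqrt{16374 + \left(-3\right) \left(- \frac{1}{11}\right) \left(-1051\right)} = \sqrt{16374 + \frac{3}{11} \left(-1051\right)} = \sqrt{16374 - \frac{3153}{11}} = \sqrt{\frac{176961}{11}} = \frac{\sqrt{1946571}}{11}$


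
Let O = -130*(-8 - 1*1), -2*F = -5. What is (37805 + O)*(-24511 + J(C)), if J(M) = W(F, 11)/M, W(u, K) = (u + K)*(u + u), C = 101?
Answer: -192968615825/202 ≈ -9.5529e+8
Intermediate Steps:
F = 5/2 (F = -½*(-5) = 5/2 ≈ 2.5000)
W(u, K) = 2*u*(K + u) (W(u, K) = (K + u)*(2*u) = 2*u*(K + u))
J(M) = 135/(2*M) (J(M) = (2*(5/2)*(11 + 5/2))/M = (2*(5/2)*(27/2))/M = 135/(2*M))
O = 1170 (O = -130*(-8 - 1) = -130*(-9) = 1170)
(37805 + O)*(-24511 + J(C)) = (37805 + 1170)*(-24511 + (135/2)/101) = 38975*(-24511 + (135/2)*(1/101)) = 38975*(-24511 + 135/202) = 38975*(-4951087/202) = -192968615825/202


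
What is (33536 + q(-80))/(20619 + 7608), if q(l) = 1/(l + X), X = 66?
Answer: 156501/131726 ≈ 1.1881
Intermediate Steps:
q(l) = 1/(66 + l) (q(l) = 1/(l + 66) = 1/(66 + l))
(33536 + q(-80))/(20619 + 7608) = (33536 + 1/(66 - 80))/(20619 + 7608) = (33536 + 1/(-14))/28227 = (33536 - 1/14)*(1/28227) = (469503/14)*(1/28227) = 156501/131726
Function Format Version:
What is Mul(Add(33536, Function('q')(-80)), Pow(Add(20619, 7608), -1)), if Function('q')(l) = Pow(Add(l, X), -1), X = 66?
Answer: Rational(156501, 131726) ≈ 1.1881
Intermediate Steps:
Function('q')(l) = Pow(Add(66, l), -1) (Function('q')(l) = Pow(Add(l, 66), -1) = Pow(Add(66, l), -1))
Mul(Add(33536, Function('q')(-80)), Pow(Add(20619, 7608), -1)) = Mul(Add(33536, Pow(Add(66, -80), -1)), Pow(Add(20619, 7608), -1)) = Mul(Add(33536, Pow(-14, -1)), Pow(28227, -1)) = Mul(Add(33536, Rational(-1, 14)), Rational(1, 28227)) = Mul(Rational(469503, 14), Rational(1, 28227)) = Rational(156501, 131726)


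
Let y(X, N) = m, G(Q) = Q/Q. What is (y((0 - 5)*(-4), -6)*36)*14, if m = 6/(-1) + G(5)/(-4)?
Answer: -3150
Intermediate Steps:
G(Q) = 1
m = -25/4 (m = 6/(-1) + 1/(-4) = 6*(-1) + 1*(-¼) = -6 - ¼ = -25/4 ≈ -6.2500)
y(X, N) = -25/4
(y((0 - 5)*(-4), -6)*36)*14 = -25/4*36*14 = -225*14 = -3150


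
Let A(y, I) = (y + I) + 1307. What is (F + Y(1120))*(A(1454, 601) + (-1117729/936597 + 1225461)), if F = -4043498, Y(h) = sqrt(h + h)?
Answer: -4653705589152051796/936597 + 9207286540816*sqrt(35)/936597 ≈ -4.9687e+12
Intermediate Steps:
Y(h) = sqrt(2)*sqrt(h) (Y(h) = sqrt(2*h) = sqrt(2)*sqrt(h))
A(y, I) = 1307 + I + y (A(y, I) = (I + y) + 1307 = 1307 + I + y)
(F + Y(1120))*(A(1454, 601) + (-1117729/936597 + 1225461)) = (-4043498 + sqrt(2)*sqrt(1120))*((1307 + 601 + 1454) + (-1117729/936597 + 1225461)) = (-4043498 + sqrt(2)*(4*sqrt(70)))*(3362 + (-1117729*1/936597 + 1225461)) = (-4043498 + 8*sqrt(35))*(3362 + (-1117729/936597 + 1225461)) = (-4043498 + 8*sqrt(35))*(3362 + 1147761978488/936597) = (-4043498 + 8*sqrt(35))*(1150910817602/936597) = -4653705589152051796/936597 + 9207286540816*sqrt(35)/936597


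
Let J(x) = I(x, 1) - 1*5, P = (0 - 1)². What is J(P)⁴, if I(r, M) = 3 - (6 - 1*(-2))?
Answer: 10000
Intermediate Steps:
I(r, M) = -5 (I(r, M) = 3 - (6 + 2) = 3 - 1*8 = 3 - 8 = -5)
P = 1 (P = (-1)² = 1)
J(x) = -10 (J(x) = -5 - 1*5 = -5 - 5 = -10)
J(P)⁴ = (-10)⁴ = 10000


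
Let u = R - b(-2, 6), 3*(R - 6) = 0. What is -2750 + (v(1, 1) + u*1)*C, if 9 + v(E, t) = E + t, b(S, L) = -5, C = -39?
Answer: -2906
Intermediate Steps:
R = 6 (R = 6 + (1/3)*0 = 6 + 0 = 6)
u = 11 (u = 6 - 1*(-5) = 6 + 5 = 11)
v(E, t) = -9 + E + t (v(E, t) = -9 + (E + t) = -9 + E + t)
-2750 + (v(1, 1) + u*1)*C = -2750 + ((-9 + 1 + 1) + 11*1)*(-39) = -2750 + (-7 + 11)*(-39) = -2750 + 4*(-39) = -2750 - 156 = -2906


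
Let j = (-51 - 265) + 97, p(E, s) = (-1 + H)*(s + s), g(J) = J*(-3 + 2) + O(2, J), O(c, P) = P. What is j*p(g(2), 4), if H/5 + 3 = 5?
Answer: -15768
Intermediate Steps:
H = 10 (H = -15 + 5*5 = -15 + 25 = 10)
g(J) = 0 (g(J) = J*(-3 + 2) + J = J*(-1) + J = -J + J = 0)
p(E, s) = 18*s (p(E, s) = (-1 + 10)*(s + s) = 9*(2*s) = 18*s)
j = -219 (j = -316 + 97 = -219)
j*p(g(2), 4) = -3942*4 = -219*72 = -15768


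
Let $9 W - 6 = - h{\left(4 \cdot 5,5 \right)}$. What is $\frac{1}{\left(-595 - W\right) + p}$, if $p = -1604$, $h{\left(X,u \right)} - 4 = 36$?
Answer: $- \frac{9}{19757} \approx -0.00045553$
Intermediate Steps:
$h{\left(X,u \right)} = 40$ ($h{\left(X,u \right)} = 4 + 36 = 40$)
$W = - \frac{34}{9}$ ($W = \frac{2}{3} + \frac{\left(-1\right) 40}{9} = \frac{2}{3} + \frac{1}{9} \left(-40\right) = \frac{2}{3} - \frac{40}{9} = - \frac{34}{9} \approx -3.7778$)
$\frac{1}{\left(-595 - W\right) + p} = \frac{1}{\left(-595 - - \frac{34}{9}\right) - 1604} = \frac{1}{\left(-595 + \frac{34}{9}\right) - 1604} = \frac{1}{- \frac{5321}{9} - 1604} = \frac{1}{- \frac{19757}{9}} = - \frac{9}{19757}$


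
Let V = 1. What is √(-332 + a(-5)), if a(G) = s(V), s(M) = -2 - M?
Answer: I*√335 ≈ 18.303*I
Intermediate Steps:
a(G) = -3 (a(G) = -2 - 1*1 = -2 - 1 = -3)
√(-332 + a(-5)) = √(-332 - 3) = √(-335) = I*√335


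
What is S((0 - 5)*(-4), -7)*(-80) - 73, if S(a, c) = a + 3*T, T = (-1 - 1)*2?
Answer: -713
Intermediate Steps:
T = -4 (T = -2*2 = -4)
S(a, c) = -12 + a (S(a, c) = a + 3*(-4) = a - 12 = -12 + a)
S((0 - 5)*(-4), -7)*(-80) - 73 = (-12 + (0 - 5)*(-4))*(-80) - 73 = (-12 - 5*(-4))*(-80) - 73 = (-12 + 20)*(-80) - 73 = 8*(-80) - 73 = -640 - 73 = -713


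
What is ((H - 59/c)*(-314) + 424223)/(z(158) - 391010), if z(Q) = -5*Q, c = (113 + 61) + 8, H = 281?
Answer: -5097377/5942300 ≈ -0.85781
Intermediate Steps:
c = 182 (c = 174 + 8 = 182)
((H - 59/c)*(-314) + 424223)/(z(158) - 391010) = ((281 - 59/182)*(-314) + 424223)/(-5*158 - 391010) = ((281 - 59*1/182)*(-314) + 424223)/(-790 - 391010) = ((281 - 59/182)*(-314) + 424223)/(-391800) = ((51083/182)*(-314) + 424223)*(-1/391800) = (-8020031/91 + 424223)*(-1/391800) = (30584262/91)*(-1/391800) = -5097377/5942300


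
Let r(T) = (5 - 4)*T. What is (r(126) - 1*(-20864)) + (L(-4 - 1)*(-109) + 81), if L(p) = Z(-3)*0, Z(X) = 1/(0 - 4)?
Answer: 21071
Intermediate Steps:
Z(X) = -¼ (Z(X) = 1/(-4) = -¼)
r(T) = T (r(T) = 1*T = T)
L(p) = 0 (L(p) = -¼*0 = 0)
(r(126) - 1*(-20864)) + (L(-4 - 1)*(-109) + 81) = (126 - 1*(-20864)) + (0*(-109) + 81) = (126 + 20864) + (0 + 81) = 20990 + 81 = 21071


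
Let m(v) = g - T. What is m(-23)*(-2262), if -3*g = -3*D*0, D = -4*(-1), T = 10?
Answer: 22620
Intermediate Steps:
D = 4
g = 0 (g = -(-3*4)*0/3 = -(-4)*0 = -⅓*0 = 0)
m(v) = -10 (m(v) = 0 - 1*10 = 0 - 10 = -10)
m(-23)*(-2262) = -10*(-2262) = 22620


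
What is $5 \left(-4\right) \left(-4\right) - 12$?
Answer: $68$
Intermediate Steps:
$5 \left(-4\right) \left(-4\right) - 12 = \left(-20\right) \left(-4\right) - 12 = 80 - 12 = 68$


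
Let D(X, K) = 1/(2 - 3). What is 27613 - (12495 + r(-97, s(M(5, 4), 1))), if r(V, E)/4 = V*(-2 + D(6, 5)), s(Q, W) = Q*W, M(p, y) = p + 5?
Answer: 13954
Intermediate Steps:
M(p, y) = 5 + p
D(X, K) = -1 (D(X, K) = 1/(-1) = -1)
r(V, E) = -12*V (r(V, E) = 4*(V*(-2 - 1)) = 4*(V*(-3)) = 4*(-3*V) = -12*V)
27613 - (12495 + r(-97, s(M(5, 4), 1))) = 27613 - (12495 - 12*(-97)) = 27613 - (12495 + 1164) = 27613 - 1*13659 = 27613 - 13659 = 13954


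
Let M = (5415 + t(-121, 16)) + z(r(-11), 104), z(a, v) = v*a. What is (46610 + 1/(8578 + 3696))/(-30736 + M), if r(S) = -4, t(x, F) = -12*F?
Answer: -190697047/106084182 ≈ -1.7976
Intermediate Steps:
z(a, v) = a*v
M = 4807 (M = (5415 - 12*16) - 4*104 = (5415 - 192) - 416 = 5223 - 416 = 4807)
(46610 + 1/(8578 + 3696))/(-30736 + M) = (46610 + 1/(8578 + 3696))/(-30736 + 4807) = (46610 + 1/12274)/(-25929) = (46610 + 1/12274)*(-1/25929) = (572091141/12274)*(-1/25929) = -190697047/106084182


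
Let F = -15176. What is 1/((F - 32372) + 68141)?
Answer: 1/20593 ≈ 4.8560e-5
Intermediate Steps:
1/((F - 32372) + 68141) = 1/((-15176 - 32372) + 68141) = 1/(-47548 + 68141) = 1/20593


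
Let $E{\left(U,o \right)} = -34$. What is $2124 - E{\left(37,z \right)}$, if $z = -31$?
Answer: $2158$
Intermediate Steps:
$2124 - E{\left(37,z \right)} = 2124 - -34 = 2124 + 34 = 2158$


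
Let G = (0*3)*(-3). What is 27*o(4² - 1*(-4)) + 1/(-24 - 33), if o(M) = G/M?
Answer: -1/57 ≈ -0.017544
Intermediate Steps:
G = 0 (G = 0*(-3) = 0)
o(M) = 0 (o(M) = 0/M = 0)
27*o(4² - 1*(-4)) + 1/(-24 - 33) = 27*0 + 1/(-24 - 33) = 0 + 1/(-57) = 0 - 1/57 = -1/57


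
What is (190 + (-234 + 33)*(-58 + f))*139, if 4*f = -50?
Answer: 3992219/2 ≈ 1.9961e+6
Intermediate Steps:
f = -25/2 (f = (1/4)*(-50) = -25/2 ≈ -12.500)
(190 + (-234 + 33)*(-58 + f))*139 = (190 + (-234 + 33)*(-58 - 25/2))*139 = (190 - 201*(-141/2))*139 = (190 + 28341/2)*139 = (28721/2)*139 = 3992219/2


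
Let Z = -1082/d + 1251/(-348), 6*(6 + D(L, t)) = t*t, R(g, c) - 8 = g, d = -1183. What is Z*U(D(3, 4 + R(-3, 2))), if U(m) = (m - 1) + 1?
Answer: -5516985/274456 ≈ -20.102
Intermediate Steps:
R(g, c) = 8 + g
D(L, t) = -6 + t**2/6 (D(L, t) = -6 + (t*t)/6 = -6 + t**2/6)
U(m) = m (U(m) = (-1 + m) + 1 = m)
Z = -367799/137228 (Z = -1082/(-1183) + 1251/(-348) = -1082*(-1/1183) + 1251*(-1/348) = 1082/1183 - 417/116 = -367799/137228 ≈ -2.6802)
Z*U(D(3, 4 + R(-3, 2))) = -367799*(-6 + (4 + (8 - 3))**2/6)/137228 = -367799*(-6 + (4 + 5)**2/6)/137228 = -367799*(-6 + (1/6)*9**2)/137228 = -367799*(-6 + (1/6)*81)/137228 = -367799*(-6 + 27/2)/137228 = -367799/137228*15/2 = -5516985/274456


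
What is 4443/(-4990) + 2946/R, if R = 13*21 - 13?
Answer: 338634/32435 ≈ 10.440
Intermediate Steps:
R = 260 (R = 273 - 13 = 260)
4443/(-4990) + 2946/R = 4443/(-4990) + 2946/260 = 4443*(-1/4990) + 2946*(1/260) = -4443/4990 + 1473/130 = 338634/32435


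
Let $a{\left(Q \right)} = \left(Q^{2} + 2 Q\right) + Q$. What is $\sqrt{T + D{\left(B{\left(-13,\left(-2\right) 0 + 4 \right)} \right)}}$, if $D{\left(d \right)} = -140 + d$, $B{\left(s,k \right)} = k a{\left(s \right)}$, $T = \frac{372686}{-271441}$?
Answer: $\frac{\sqrt{102774894}}{521} \approx 19.458$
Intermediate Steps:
$a{\left(Q \right)} = Q^{2} + 3 Q$
$T = - \frac{372686}{271441}$ ($T = 372686 \left(- \frac{1}{271441}\right) = - \frac{372686}{271441} \approx -1.373$)
$B{\left(s,k \right)} = k s \left(3 + s\right)$
$\sqrt{T + D{\left(B{\left(-13,\left(-2\right) 0 + 4 \right)} \right)}} = \sqrt{- \frac{372686}{271441} - \left(140 - \left(\left(-2\right) 0 + 4\right) \left(-13\right) \left(3 - 13\right)\right)} = \sqrt{- \frac{372686}{271441} - \left(140 - \left(0 + 4\right) \left(-13\right) \left(-10\right)\right)} = \sqrt{- \frac{372686}{271441} - \left(140 + 52 \left(-10\right)\right)} = \sqrt{- \frac{372686}{271441} + \left(-140 + 520\right)} = \sqrt{- \frac{372686}{271441} + 380} = \sqrt{\frac{102774894}{271441}} = \frac{\sqrt{102774894}}{521}$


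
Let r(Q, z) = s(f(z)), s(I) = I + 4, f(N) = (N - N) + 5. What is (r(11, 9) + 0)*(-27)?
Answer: -243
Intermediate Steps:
f(N) = 5 (f(N) = 0 + 5 = 5)
s(I) = 4 + I
r(Q, z) = 9 (r(Q, z) = 4 + 5 = 9)
(r(11, 9) + 0)*(-27) = (9 + 0)*(-27) = 9*(-27) = -243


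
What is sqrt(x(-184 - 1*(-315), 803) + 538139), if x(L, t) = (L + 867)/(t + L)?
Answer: 2*sqrt(29340607351)/467 ≈ 733.58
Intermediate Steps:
x(L, t) = (867 + L)/(L + t)
sqrt(x(-184 - 1*(-315), 803) + 538139) = sqrt((867 + (-184 - 1*(-315)))/((-184 - 1*(-315)) + 803) + 538139) = sqrt((867 + (-184 + 315))/((-184 + 315) + 803) + 538139) = sqrt((867 + 131)/(131 + 803) + 538139) = sqrt(998/934 + 538139) = sqrt((1/934)*998 + 538139) = sqrt(499/467 + 538139) = sqrt(251311412/467) = 2*sqrt(29340607351)/467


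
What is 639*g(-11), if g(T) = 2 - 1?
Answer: 639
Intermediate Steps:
g(T) = 1
639*g(-11) = 639*1 = 639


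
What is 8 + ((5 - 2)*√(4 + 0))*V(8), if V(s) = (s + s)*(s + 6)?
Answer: 1352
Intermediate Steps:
V(s) = 2*s*(6 + s) (V(s) = (2*s)*(6 + s) = 2*s*(6 + s))
8 + ((5 - 2)*√(4 + 0))*V(8) = 8 + ((5 - 2)*√(4 + 0))*(2*8*(6 + 8)) = 8 + (3*√4)*(2*8*14) = 8 + (3*2)*224 = 8 + 6*224 = 8 + 1344 = 1352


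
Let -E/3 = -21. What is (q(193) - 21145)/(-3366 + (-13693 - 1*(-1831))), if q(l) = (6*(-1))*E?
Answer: 21523/15228 ≈ 1.4134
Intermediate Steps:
E = 63 (E = -3*(-21) = 63)
q(l) = -378 (q(l) = (6*(-1))*63 = -6*63 = -378)
(q(193) - 21145)/(-3366 + (-13693 - 1*(-1831))) = (-378 - 21145)/(-3366 + (-13693 - 1*(-1831))) = -21523/(-3366 + (-13693 + 1831)) = -21523/(-3366 - 11862) = -21523/(-15228) = -21523*(-1/15228) = 21523/15228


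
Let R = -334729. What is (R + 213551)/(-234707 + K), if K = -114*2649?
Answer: 121178/536693 ≈ 0.22579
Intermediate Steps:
K = -301986
(R + 213551)/(-234707 + K) = (-334729 + 213551)/(-234707 - 301986) = -121178/(-536693) = -121178*(-1/536693) = 121178/536693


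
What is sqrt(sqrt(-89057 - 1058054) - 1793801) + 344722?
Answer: 344722 + sqrt(-1793801 + I*sqrt(1147111)) ≈ 3.4472e+5 + 1339.3*I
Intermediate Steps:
sqrt(sqrt(-89057 - 1058054) - 1793801) + 344722 = sqrt(sqrt(-1147111) - 1793801) + 344722 = sqrt(I*sqrt(1147111) - 1793801) + 344722 = sqrt(-1793801 + I*sqrt(1147111)) + 344722 = 344722 + sqrt(-1793801 + I*sqrt(1147111))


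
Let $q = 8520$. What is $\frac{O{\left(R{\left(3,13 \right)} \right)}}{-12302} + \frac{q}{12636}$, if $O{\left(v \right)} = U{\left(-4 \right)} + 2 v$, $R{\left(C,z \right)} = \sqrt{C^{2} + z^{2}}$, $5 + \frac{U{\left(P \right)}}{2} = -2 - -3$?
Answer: $\frac{4371422}{6477003} - \frac{\sqrt{178}}{6151} \approx 0.67275$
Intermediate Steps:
$U{\left(P \right)} = -8$ ($U{\left(P \right)} = -10 + 2 \left(-2 - -3\right) = -10 + 2 \left(-2 + 3\right) = -10 + 2 \cdot 1 = -10 + 2 = -8$)
$O{\left(v \right)} = -8 + 2 v$
$\frac{O{\left(R{\left(3,13 \right)} \right)}}{-12302} + \frac{q}{12636} = \frac{-8 + 2 \sqrt{3^{2} + 13^{2}}}{-12302} + \frac{8520}{12636} = \left(-8 + 2 \sqrt{9 + 169}\right) \left(- \frac{1}{12302}\right) + 8520 \cdot \frac{1}{12636} = \left(-8 + 2 \sqrt{178}\right) \left(- \frac{1}{12302}\right) + \frac{710}{1053} = \left(\frac{4}{6151} - \frac{\sqrt{178}}{6151}\right) + \frac{710}{1053} = \frac{4371422}{6477003} - \frac{\sqrt{178}}{6151}$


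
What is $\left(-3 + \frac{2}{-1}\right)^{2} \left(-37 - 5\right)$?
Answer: $-1050$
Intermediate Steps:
$\left(-3 + \frac{2}{-1}\right)^{2} \left(-37 - 5\right) = \left(-3 + 2 \left(-1\right)\right)^{2} \left(-42\right) = \left(-3 - 2\right)^{2} \left(-42\right) = \left(-5\right)^{2} \left(-42\right) = 25 \left(-42\right) = -1050$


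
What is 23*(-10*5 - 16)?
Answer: -1518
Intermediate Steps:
23*(-10*5 - 16) = 23*(-50 - 16) = 23*(-66) = -1518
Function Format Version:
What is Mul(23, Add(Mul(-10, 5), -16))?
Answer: -1518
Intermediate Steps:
Mul(23, Add(Mul(-10, 5), -16)) = Mul(23, Add(-50, -16)) = Mul(23, -66) = -1518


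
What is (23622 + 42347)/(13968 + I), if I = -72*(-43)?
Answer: 65969/17064 ≈ 3.8660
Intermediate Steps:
I = 3096
(23622 + 42347)/(13968 + I) = (23622 + 42347)/(13968 + 3096) = 65969/17064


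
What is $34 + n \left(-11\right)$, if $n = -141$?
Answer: $1585$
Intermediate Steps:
$34 + n \left(-11\right) = 34 - -1551 = 34 + 1551 = 1585$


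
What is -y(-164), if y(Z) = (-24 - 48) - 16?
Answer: 88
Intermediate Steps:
y(Z) = -88 (y(Z) = -72 - 16 = -88)
-y(-164) = -1*(-88) = 88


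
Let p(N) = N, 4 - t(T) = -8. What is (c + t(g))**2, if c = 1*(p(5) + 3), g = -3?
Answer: 400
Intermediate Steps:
t(T) = 12 (t(T) = 4 - 1*(-8) = 4 + 8 = 12)
c = 8 (c = 1*(5 + 3) = 1*8 = 8)
(c + t(g))**2 = (8 + 12)**2 = 20**2 = 400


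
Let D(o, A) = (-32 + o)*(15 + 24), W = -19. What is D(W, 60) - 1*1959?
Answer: -3948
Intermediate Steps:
D(o, A) = -1248 + 39*o (D(o, A) = (-32 + o)*39 = -1248 + 39*o)
D(W, 60) - 1*1959 = (-1248 + 39*(-19)) - 1*1959 = (-1248 - 741) - 1959 = -1989 - 1959 = -3948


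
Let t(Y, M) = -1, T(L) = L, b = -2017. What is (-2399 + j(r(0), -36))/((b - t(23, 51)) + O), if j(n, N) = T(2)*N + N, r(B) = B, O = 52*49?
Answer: -2507/532 ≈ -4.7124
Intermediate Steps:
O = 2548
j(n, N) = 3*N (j(n, N) = 2*N + N = 3*N)
(-2399 + j(r(0), -36))/((b - t(23, 51)) + O) = (-2399 + 3*(-36))/((-2017 - 1*(-1)) + 2548) = (-2399 - 108)/((-2017 + 1) + 2548) = -2507/(-2016 + 2548) = -2507/532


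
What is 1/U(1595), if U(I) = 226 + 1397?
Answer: 1/1623 ≈ 0.00061614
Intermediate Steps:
U(I) = 1623
1/U(1595) = 1/1623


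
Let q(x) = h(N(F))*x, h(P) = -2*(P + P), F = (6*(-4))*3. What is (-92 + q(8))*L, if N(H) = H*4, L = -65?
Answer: -593060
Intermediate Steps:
F = -72 (F = -24*3 = -72)
N(H) = 4*H
h(P) = -4*P
q(x) = 1152*x (q(x) = (-16*(-72))*x = (-4*(-288))*x = 1152*x)
(-92 + q(8))*L = (-92 + 1152*8)*(-65) = (-92 + 9216)*(-65) = 9124*(-65) = -593060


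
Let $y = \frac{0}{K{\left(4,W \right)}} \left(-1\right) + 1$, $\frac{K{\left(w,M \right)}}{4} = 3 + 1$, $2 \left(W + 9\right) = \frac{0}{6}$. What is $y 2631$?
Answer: $2631$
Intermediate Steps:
$W = -9$ ($W = -9 + \frac{0 \cdot \frac{1}{6}}{2} = -9 + \frac{1}{2} \cdot 0 = -9 + 0 = -9$)
$K{\left(w,M \right)} = 16$ ($K{\left(w,M \right)} = 4 \left(3 + 1\right) = 4 \cdot 4 = 16$)
$y = 1$ ($y = \frac{0}{16} \left(-1\right) + 1 = 0 \cdot \frac{1}{16} \left(-1\right) + 1 = 0 \left(-1\right) + 1 = 0 + 1 = 1$)
$y 2631 = 1 \cdot 2631 = 2631$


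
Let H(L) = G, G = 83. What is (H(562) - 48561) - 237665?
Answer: -286143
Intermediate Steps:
H(L) = 83
(H(562) - 48561) - 237665 = (83 - 48561) - 237665 = -48478 - 237665 = -286143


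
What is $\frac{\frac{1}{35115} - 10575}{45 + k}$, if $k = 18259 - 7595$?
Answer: $- \frac{371341124}{376046535} \approx -0.98749$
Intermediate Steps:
$k = 10664$
$\frac{\frac{1}{35115} - 10575}{45 + k} = \frac{\frac{1}{35115} - 10575}{45 + 10664} = \frac{\frac{1}{35115} - 10575}{10709} = \left(- \frac{371341124}{35115}\right) \frac{1}{10709} = - \frac{371341124}{376046535}$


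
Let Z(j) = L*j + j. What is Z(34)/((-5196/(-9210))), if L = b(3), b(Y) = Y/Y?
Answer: 52190/433 ≈ 120.53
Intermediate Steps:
b(Y) = 1
L = 1
Z(j) = 2*j (Z(j) = 1*j + j = j + j = 2*j)
Z(34)/((-5196/(-9210))) = (2*34)/((-5196/(-9210))) = 68/((-5196*(-1/9210))) = 68/(866/1535) = 68*(1535/866) = 52190/433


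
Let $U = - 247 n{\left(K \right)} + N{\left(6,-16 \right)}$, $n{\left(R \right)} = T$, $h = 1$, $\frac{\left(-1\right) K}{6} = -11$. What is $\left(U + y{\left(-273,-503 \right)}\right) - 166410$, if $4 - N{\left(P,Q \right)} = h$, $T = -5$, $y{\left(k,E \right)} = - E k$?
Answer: $-302491$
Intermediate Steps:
$y{\left(k,E \right)} = - E k$
$K = 66$ ($K = \left(-6\right) \left(-11\right) = 66$)
$n{\left(R \right)} = -5$
$N{\left(P,Q \right)} = 3$ ($N{\left(P,Q \right)} = 4 - 1 = 3$)
$U = 1238$ ($U = \left(-247\right) \left(-5\right) + 3 = 1235 + 3 = 1238$)
$\left(U + y{\left(-273,-503 \right)}\right) - 166410 = \left(1238 - \left(-503\right) \left(-273\right)\right) - 166410 = \left(1238 - 137319\right) - 166410 = -136081 - 166410 = -302491$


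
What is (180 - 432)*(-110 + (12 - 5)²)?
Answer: 15372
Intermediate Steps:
(180 - 432)*(-110 + (12 - 5)²) = -252*(-110 + 7²) = -252*(-110 + 49) = -252*(-61) = 15372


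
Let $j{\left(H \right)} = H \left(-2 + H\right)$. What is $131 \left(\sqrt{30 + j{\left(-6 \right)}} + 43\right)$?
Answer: $5633 + 131 \sqrt{78} \approx 6790.0$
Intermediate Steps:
$131 \left(\sqrt{30 + j{\left(-6 \right)}} + 43\right) = 131 \left(\sqrt{30 - 6 \left(-2 - 6\right)} + 43\right) = 131 \left(\sqrt{30 - -48} + 43\right) = 131 \left(\sqrt{30 + 48} + 43\right) = 131 \left(\sqrt{78} + 43\right) = 131 \left(43 + \sqrt{78}\right) = 5633 + 131 \sqrt{78}$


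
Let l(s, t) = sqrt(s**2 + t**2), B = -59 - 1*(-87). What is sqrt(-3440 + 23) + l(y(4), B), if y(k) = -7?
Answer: 7*sqrt(17) + I*sqrt(3417) ≈ 28.862 + 58.455*I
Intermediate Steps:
B = 28 (B = -59 + 87 = 28)
sqrt(-3440 + 23) + l(y(4), B) = sqrt(-3440 + 23) + sqrt((-7)**2 + 28**2) = sqrt(-3417) + sqrt(49 + 784) = I*sqrt(3417) + sqrt(833) = I*sqrt(3417) + 7*sqrt(17) = 7*sqrt(17) + I*sqrt(3417)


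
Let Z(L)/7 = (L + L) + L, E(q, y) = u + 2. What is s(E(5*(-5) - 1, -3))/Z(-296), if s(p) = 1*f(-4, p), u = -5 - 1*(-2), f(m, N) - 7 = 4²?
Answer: -23/6216 ≈ -0.0037001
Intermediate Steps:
f(m, N) = 23 (f(m, N) = 7 + 4² = 7 + 16 = 23)
u = -3 (u = -5 + 2 = -3)
E(q, y) = -1 (E(q, y) = -3 + 2 = -1)
Z(L) = 21*L (Z(L) = 7*((L + L) + L) = 7*(2*L + L) = 7*(3*L) = 21*L)
s(p) = 23 (s(p) = 1*23 = 23)
s(E(5*(-5) - 1, -3))/Z(-296) = 23/((21*(-296))) = 23/(-6216) = 23*(-1/6216) = -23/6216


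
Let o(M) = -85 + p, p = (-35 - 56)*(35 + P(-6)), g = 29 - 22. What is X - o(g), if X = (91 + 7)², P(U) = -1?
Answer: 12783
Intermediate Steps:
g = 7
p = -3094 (p = (-35 - 56)*(35 - 1) = -91*34 = -3094)
o(M) = -3179 (o(M) = -85 - 3094 = -3179)
X = 9604 (X = 98² = 9604)
X - o(g) = 9604 - 1*(-3179) = 9604 + 3179 = 12783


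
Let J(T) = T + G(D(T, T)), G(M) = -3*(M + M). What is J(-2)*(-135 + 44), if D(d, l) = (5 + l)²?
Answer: 5096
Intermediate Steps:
G(M) = -6*M
J(T) = T - 6*(5 + T)²
J(-2)*(-135 + 44) = (-2 - 6*(5 - 2)²)*(-135 + 44) = (-2 - 6*3²)*(-91) = (-2 - 6*9)*(-91) = (-2 - 54)*(-91) = -56*(-91) = 5096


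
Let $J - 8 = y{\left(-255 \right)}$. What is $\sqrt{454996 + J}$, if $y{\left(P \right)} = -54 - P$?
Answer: $\sqrt{455205} \approx 674.69$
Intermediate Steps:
$J = 209$ ($J = 8 - -201 = 8 + \left(-54 + 255\right) = 8 + 201 = 209$)
$\sqrt{454996 + J} = \sqrt{454996 + 209} = \sqrt{455205}$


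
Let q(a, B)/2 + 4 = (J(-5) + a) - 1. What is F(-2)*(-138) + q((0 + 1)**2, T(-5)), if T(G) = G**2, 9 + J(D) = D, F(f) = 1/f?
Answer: 33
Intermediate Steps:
J(D) = -9 + D
q(a, B) = -38 + 2*a (q(a, B) = -8 + 2*(((-9 - 5) + a) - 1) = -8 + 2*((-14 + a) - 1) = -8 + 2*(-15 + a) = -8 + (-30 + 2*a) = -38 + 2*a)
F(-2)*(-138) + q((0 + 1)**2, T(-5)) = -138/(-2) + (-38 + 2*(0 + 1)**2) = -1/2*(-138) + (-38 + 2*1**2) = 69 + (-38 + 2*1) = 69 + (-38 + 2) = 69 - 36 = 33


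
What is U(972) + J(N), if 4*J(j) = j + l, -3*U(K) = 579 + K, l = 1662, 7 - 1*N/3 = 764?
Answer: -2677/4 ≈ -669.25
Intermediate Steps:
N = -2271 (N = 21 - 3*764 = 21 - 2292 = -2271)
U(K) = -193 - K/3 (U(K) = -(579 + K)/3 = -193 - K/3)
J(j) = 831/2 + j/4 (J(j) = (j + 1662)/4 = (1662 + j)/4 = 831/2 + j/4)
U(972) + J(N) = (-193 - ⅓*972) + (831/2 + (¼)*(-2271)) = (-193 - 324) + (831/2 - 2271/4) = -517 - 609/4 = -2677/4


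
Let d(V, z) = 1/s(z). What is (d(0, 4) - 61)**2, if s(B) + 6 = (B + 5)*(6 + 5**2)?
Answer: 277289104/74529 ≈ 3720.6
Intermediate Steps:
s(B) = 149 + 31*B (s(B) = -6 + (B + 5)*(6 + 5**2) = -6 + (5 + B)*(6 + 25) = -6 + (5 + B)*31 = -6 + (155 + 31*B) = 149 + 31*B)
d(V, z) = 1/(149 + 31*z)
(d(0, 4) - 61)**2 = (1/(149 + 31*4) - 61)**2 = (1/(149 + 124) - 61)**2 = (1/273 - 61)**2 = (-16652/273)**2 = 277289104/74529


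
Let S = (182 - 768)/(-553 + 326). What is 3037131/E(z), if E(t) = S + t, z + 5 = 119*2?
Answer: 689428737/53477 ≈ 12892.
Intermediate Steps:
z = 233 (z = -5 + 119*2 = -5 + 238 = 233)
S = 586/227 (S = -586/(-227) = -586*(-1/227) = 586/227 ≈ 2.5815)
E(t) = 586/227 + t
3037131/E(z) = 3037131/(586/227 + 233) = 3037131/(53477/227) = 3037131*(227/53477) = 689428737/53477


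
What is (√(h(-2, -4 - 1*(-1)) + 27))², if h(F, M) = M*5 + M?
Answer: 9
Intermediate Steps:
h(F, M) = 6*M (h(F, M) = 5*M + M = 6*M)
(√(h(-2, -4 - 1*(-1)) + 27))² = (√(6*(-4 - 1*(-1)) + 27))² = (√(6*(-4 + 1) + 27))² = (√(6*(-3) + 27))² = (√(-18 + 27))² = (√9)² = 3² = 9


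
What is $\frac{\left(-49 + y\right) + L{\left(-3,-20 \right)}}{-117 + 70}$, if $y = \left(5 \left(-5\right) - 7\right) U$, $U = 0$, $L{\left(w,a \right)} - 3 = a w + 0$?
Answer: $- \frac{14}{47} \approx -0.29787$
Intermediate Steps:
$L{\left(w,a \right)} = 3 + a w$ ($L{\left(w,a \right)} = 3 + \left(a w + 0\right) = 3 + a w$)
$y = 0$ ($y = \left(5 \left(-5\right) - 7\right) 0 = \left(-25 - 7\right) 0 = \left(-32\right) 0 = 0$)
$\frac{\left(-49 + y\right) + L{\left(-3,-20 \right)}}{-117 + 70} = \frac{\left(-49 + 0\right) + \left(3 - -60\right)}{-117 + 70} = \frac{-49 + \left(3 + 60\right)}{-47} = \left(-49 + 63\right) \left(- \frac{1}{47}\right) = 14 \left(- \frac{1}{47}\right) = - \frac{14}{47}$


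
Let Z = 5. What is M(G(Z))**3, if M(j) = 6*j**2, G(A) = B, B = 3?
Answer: 157464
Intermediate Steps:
G(A) = 3
M(G(Z))**3 = (6*3**2)**3 = (6*9)**3 = 54**3 = 157464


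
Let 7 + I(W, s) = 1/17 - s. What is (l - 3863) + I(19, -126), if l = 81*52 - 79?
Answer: 6614/17 ≈ 389.06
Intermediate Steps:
l = 4133 (l = 4212 - 79 = 4133)
I(W, s) = -118/17 - s (I(W, s) = -7 + (1/17 - s) = -118/17 - s)
(l - 3863) + I(19, -126) = (4133 - 3863) + (-118/17 - 1*(-126)) = 270 + (-118/17 + 126) = 270 + 2024/17 = 6614/17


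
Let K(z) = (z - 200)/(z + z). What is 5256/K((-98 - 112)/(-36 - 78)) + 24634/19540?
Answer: -236546993/2452270 ≈ -96.460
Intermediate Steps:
K(z) = (-200 + z)/(2*z) (K(z) = (-200 + z)/((2*z)) = (-200 + z)*(1/(2*z)) = (-200 + z)/(2*z))
5256/K((-98 - 112)/(-36 - 78)) + 24634/19540 = 5256/(((-200 + (-98 - 112)/(-36 - 78))/(2*(((-98 - 112)/(-36 - 78)))))) + 24634/19540 = 5256/(((-200 - 210/(-114))/(2*((-210/(-114)))))) + 24634*(1/19540) = 5256/(((-200 - 210*(-1/114))/(2*((-210*(-1/114)))))) + 12317/9770 = 5256/(((-200 + 35/19)/(2*(35/19)))) + 12317/9770 = 5256/(((½)*(19/35)*(-3765/19))) + 12317/9770 = 5256/(-753/14) + 12317/9770 = 5256*(-14/753) + 12317/9770 = -24528/251 + 12317/9770 = -236546993/2452270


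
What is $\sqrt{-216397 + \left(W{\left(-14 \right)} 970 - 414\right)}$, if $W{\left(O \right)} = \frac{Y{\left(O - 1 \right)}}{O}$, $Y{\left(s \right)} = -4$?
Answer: $\frac{i \sqrt{10610159}}{7} \approx 465.33 i$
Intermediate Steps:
$W{\left(O \right)} = - \frac{4}{O}$
$\sqrt{-216397 + \left(W{\left(-14 \right)} 970 - 414\right)} = \sqrt{-216397 - \left(414 - - \frac{4}{-14} \cdot 970\right)} = \sqrt{-216397 - \left(414 - \left(-4\right) \left(- \frac{1}{14}\right) 970\right)} = \sqrt{-216397 + \left(\frac{2}{7} \cdot 970 - 414\right)} = \sqrt{-216397 + \left(\frac{1940}{7} - 414\right)} = \sqrt{-216397 - \frac{958}{7}} = \sqrt{- \frac{1515737}{7}} = \frac{i \sqrt{10610159}}{7}$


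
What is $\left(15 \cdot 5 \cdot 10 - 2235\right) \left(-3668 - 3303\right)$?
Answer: $10351935$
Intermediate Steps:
$\left(15 \cdot 5 \cdot 10 - 2235\right) \left(-3668 - 3303\right) = \left(75 \cdot 10 - 2235\right) \left(-6971\right) = \left(750 - 2235\right) \left(-6971\right) = \left(-1485\right) \left(-6971\right) = 10351935$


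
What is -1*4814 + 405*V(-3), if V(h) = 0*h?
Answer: -4814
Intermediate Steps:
V(h) = 0
-1*4814 + 405*V(-3) = -1*4814 + 405*0 = -4814 + 0 = -4814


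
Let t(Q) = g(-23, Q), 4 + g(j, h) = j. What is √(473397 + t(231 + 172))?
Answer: √473370 ≈ 688.02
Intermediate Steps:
g(j, h) = -4 + j
t(Q) = -27 (t(Q) = -4 - 23 = -27)
√(473397 + t(231 + 172)) = √(473397 - 27) = √473370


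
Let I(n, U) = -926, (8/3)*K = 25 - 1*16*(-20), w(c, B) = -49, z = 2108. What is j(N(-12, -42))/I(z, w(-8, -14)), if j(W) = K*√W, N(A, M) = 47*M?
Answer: -1035*I*√1974/7408 ≈ -6.2074*I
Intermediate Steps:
K = 1035/8 (K = 3*(25 - 1*16*(-20))/8 = 3*(25 - 16*(-20))/8 = 3*(25 + 320)/8 = (3/8)*345 = 1035/8 ≈ 129.38)
j(W) = 1035*√W/8
j(N(-12, -42))/I(z, w(-8, -14)) = (1035*√(47*(-42))/8)/(-926) = (1035*√(-1974)/8)*(-1/926) = (1035*(I*√1974)/8)*(-1/926) = (1035*I*√1974/8)*(-1/926) = -1035*I*√1974/7408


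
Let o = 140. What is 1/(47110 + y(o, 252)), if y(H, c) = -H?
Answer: 1/46970 ≈ 2.1290e-5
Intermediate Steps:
1/(47110 + y(o, 252)) = 1/(47110 - 1*140) = 1/(47110 - 140) = 1/46970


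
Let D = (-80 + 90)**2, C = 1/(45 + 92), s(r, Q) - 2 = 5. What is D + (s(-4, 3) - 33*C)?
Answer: 14626/137 ≈ 106.76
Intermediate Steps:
s(r, Q) = 7 (s(r, Q) = 2 + 5 = 7)
C = 1/137 ≈ 0.0072993
D = 100 (D = 10**2 = 100)
D + (s(-4, 3) - 33*C) = 100 + (7 - 33*1/137) = 100 + (7 - 33/137) = 100 + 926/137 = 14626/137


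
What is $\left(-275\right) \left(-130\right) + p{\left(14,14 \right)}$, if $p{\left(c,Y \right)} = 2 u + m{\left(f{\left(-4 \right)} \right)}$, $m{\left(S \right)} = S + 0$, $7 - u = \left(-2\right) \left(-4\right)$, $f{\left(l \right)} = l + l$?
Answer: $35740$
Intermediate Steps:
$f{\left(l \right)} = 2 l$
$u = -1$ ($u = 7 - \left(-2\right) \left(-4\right) = 7 - 8 = -1$)
$m{\left(S \right)} = S$
$p{\left(c,Y \right)} = -10$ ($p{\left(c,Y \right)} = 2 \left(-1\right) + 2 \left(-4\right) = -2 - 8 = -10$)
$\left(-275\right) \left(-130\right) + p{\left(14,14 \right)} = \left(-275\right) \left(-130\right) - 10 = 35750 - 10 = 35740$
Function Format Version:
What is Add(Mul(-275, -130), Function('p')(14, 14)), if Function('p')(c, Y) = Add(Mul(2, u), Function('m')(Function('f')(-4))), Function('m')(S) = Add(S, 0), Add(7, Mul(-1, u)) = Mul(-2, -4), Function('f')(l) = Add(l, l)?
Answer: 35740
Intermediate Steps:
Function('f')(l) = Mul(2, l)
u = -1 (u = Add(7, Mul(-1, Mul(-2, -4))) = Add(7, Mul(-1, 8)) = Add(7, -8) = -1)
Function('m')(S) = S
Function('p')(c, Y) = -10 (Function('p')(c, Y) = Add(Mul(2, -1), Mul(2, -4)) = Add(-2, -8) = -10)
Add(Mul(-275, -130), Function('p')(14, 14)) = Add(Mul(-275, -130), -10) = Add(35750, -10) = 35740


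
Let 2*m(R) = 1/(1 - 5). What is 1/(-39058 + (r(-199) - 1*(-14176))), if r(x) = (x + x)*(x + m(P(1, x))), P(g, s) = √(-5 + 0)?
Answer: 4/217479 ≈ 1.8393e-5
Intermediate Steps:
P(g, s) = I*√5 (P(g, s) = √(-5) = I*√5)
m(R) = -⅛ (m(R) = 1/(2*(1 - 5)) = (½)/(-4) = (½)*(-¼) = -⅛)
r(x) = 2*x*(-⅛ + x) (r(x) = (x + x)*(x - ⅛) = (2*x)*(-⅛ + x) = 2*x*(-⅛ + x))
1/(-39058 + (r(-199) - 1*(-14176))) = 1/(-39058 + ((¼)*(-199)*(-1 + 8*(-199)) - 1*(-14176))) = 1/(-39058 + ((¼)*(-199)*(-1 - 1592) + 14176)) = 1/(-39058 + ((¼)*(-199)*(-1593) + 14176)) = 1/(-39058 + (317007/4 + 14176)) = 1/(-39058 + 373711/4) = 1/(217479/4) = 4/217479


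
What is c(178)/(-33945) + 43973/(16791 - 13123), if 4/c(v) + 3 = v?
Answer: 37316585029/3112756500 ≈ 11.988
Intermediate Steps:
c(v) = 4/(-3 + v)
c(178)/(-33945) + 43973/(16791 - 13123) = (4/(-3 + 178))/(-33945) + 43973/(16791 - 13123) = (4/175)*(-1/33945) + 43973/3668 = -4/5940375 + 43973/3668 = 37316585029/3112756500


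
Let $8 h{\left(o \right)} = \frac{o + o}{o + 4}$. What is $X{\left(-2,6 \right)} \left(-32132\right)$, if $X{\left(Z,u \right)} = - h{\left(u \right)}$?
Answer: $\frac{24099}{5} \approx 4819.8$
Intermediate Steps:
$h{\left(o \right)} = \frac{o}{4 \left(4 + o\right)}$ ($h{\left(o \right)} = \frac{\left(o + o\right) \frac{1}{o + 4}}{8} = \frac{2 o \frac{1}{4 + o}}{8} = \frac{o}{4 \left(4 + o\right)}$)
$X{\left(Z,u \right)} = - \frac{u}{4 \left(4 + u\right)}$
$X{\left(-2,6 \right)} \left(-32132\right) = \left(-1\right) 6 \frac{1}{16 + 4 \cdot 6} \left(-32132\right) = \left(-1\right) 6 \frac{1}{16 + 24} \left(-32132\right) = \left(-1\right) 6 \cdot \frac{1}{40} \left(-32132\right) = \left(- \frac{3}{20}\right) \left(-32132\right) = \frac{24099}{5}$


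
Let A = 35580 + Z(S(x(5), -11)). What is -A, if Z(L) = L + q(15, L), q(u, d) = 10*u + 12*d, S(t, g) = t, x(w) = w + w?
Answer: -35860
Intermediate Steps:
x(w) = 2*w
Z(L) = 150 + 13*L (Z(L) = L + (10*15 + 12*L) = L + (150 + 12*L) = 150 + 13*L)
A = 35860 (A = 35580 + (150 + 13*(2*5)) = 35580 + (150 + 13*10) = 35580 + (150 + 130) = 35580 + 280 = 35860)
-A = -1*35860 = -35860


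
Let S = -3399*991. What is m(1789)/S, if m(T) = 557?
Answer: -557/3368409 ≈ -0.00016536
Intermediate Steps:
S = -3368409
m(1789)/S = 557/(-3368409) = 557*(-1/3368409) = -557/3368409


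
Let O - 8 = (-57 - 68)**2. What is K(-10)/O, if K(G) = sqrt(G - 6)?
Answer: 4*I/15633 ≈ 0.00025587*I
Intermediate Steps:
K(G) = sqrt(-6 + G)
O = 15633 (O = 8 + (-57 - 68)**2 = 8 + (-125)**2 = 8 + 15625 = 15633)
K(-10)/O = sqrt(-6 - 10)/15633 = sqrt(-16)*(1/15633) = (4*I)*(1/15633) = 4*I/15633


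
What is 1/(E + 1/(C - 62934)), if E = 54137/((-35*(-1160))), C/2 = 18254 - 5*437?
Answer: 312579400/416790613 ≈ 0.74997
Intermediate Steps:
C = 32138 (C = 2*(18254 - 5*437) = 2*(18254 - 1*2185) = 2*(18254 - 2185) = 2*16069 = 32138)
E = 54137/40600 ≈ 1.3334
1/(E + 1/(C - 62934)) = 1/(54137/40600 + 1/(32138 - 62934)) = 1/(54137/40600 + 1/(-30796)) = 1/(54137/40600 - 1/30796) = 1/(416790613/312579400) = 312579400/416790613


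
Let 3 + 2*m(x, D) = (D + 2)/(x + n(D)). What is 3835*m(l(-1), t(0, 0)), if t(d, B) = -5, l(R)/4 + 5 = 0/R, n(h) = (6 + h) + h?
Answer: -88205/16 ≈ -5512.8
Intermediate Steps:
n(h) = 6 + 2*h
l(R) = -20 (l(R) = -20 + 4*(0/R) = -20 + 4*0 = -20 + 0 = -20)
m(x, D) = -3/2 + (2 + D)/(2*(6 + x + 2*D)) (m(x, D) = -3/2 + ((D + 2)/(x + (6 + 2*D)))/2 = -3/2 + ((2 + D)/(6 + x + 2*D))/2 = -3/2 + (2 + D)/(2*(6 + x + 2*D)))
3835*m(l(-1), t(0, 0)) = 3835*((-16 - 5*(-5) - 3*(-20))/(2*(6 - 20 + 2*(-5)))) = 3835*((-16 + 25 + 60)/(2*(6 - 20 - 10))) = 3835*((½)*69/(-24)) = 3835*((½)*(-1/24)*69) = 3835*(-23/16) = -88205/16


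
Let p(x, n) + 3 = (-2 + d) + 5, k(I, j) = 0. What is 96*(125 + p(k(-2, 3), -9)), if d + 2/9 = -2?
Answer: 35360/3 ≈ 11787.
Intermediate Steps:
d = -20/9 (d = -2/9 - 2 = -20/9 ≈ -2.2222)
p(x, n) = -20/9 (p(x, n) = -3 + ((-2 - 20/9) + 5) = -3 + (-38/9 + 5) = -3 + 7/9 = -20/9)
96*(125 + p(k(-2, 3), -9)) = 96*(125 - 20/9) = 96*(1105/9) = 35360/3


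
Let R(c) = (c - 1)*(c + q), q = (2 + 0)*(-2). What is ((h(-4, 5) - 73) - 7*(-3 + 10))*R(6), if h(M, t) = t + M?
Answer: -1210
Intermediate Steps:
h(M, t) = M + t
q = -4 (q = 2*(-2) = -4)
R(c) = (-1 + c)*(-4 + c) (R(c) = (c - 1)*(c - 4) = (-1 + c)*(-4 + c))
((h(-4, 5) - 73) - 7*(-3 + 10))*R(6) = (((-4 + 5) - 73) - 7*(-3 + 10))*(4 + 6**2 - 5*6) = ((1 - 73) - 7*7)*(4 + 36 - 30) = (-72 - 49)*10 = -121*10 = -1210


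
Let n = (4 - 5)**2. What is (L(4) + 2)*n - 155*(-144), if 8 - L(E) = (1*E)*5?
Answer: 22310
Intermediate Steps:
n = 1 (n = (-1)**2 = 1)
L(E) = 8 - 5*E (L(E) = 8 - 1*E*5 = 8 - E*5 = 8 - 5*E)
(L(4) + 2)*n - 155*(-144) = ((8 - 5*4) + 2)*1 - 155*(-144) = ((8 - 20) + 2)*1 + 22320 = (-12 + 2)*1 + 22320 = -10*1 + 22320 = -10 + 22320 = 22310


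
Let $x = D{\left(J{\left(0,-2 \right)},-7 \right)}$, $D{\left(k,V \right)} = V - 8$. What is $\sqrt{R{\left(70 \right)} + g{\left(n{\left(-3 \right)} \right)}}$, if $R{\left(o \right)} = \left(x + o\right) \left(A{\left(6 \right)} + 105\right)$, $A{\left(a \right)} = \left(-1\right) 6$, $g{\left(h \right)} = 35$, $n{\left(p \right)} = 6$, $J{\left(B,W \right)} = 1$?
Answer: $2 \sqrt{1370} \approx 74.027$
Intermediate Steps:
$D{\left(k,V \right)} = -8 + V$
$x = -15$ ($x = -8 - 7 = -15$)
$A{\left(a \right)} = -6$
$R{\left(o \right)} = -1485 + 99 o$ ($R{\left(o \right)} = \left(-15 + o\right) \left(-6 + 105\right) = \left(-15 + o\right) 99 = -1485 + 99 o$)
$\sqrt{R{\left(70 \right)} + g{\left(n{\left(-3 \right)} \right)}} = \sqrt{\left(-1485 + 99 \cdot 70\right) + 35} = \sqrt{\left(-1485 + 6930\right) + 35} = \sqrt{5445 + 35} = \sqrt{5480} = 2 \sqrt{1370}$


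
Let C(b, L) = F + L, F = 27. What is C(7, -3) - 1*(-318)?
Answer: 342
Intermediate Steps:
C(b, L) = 27 + L
C(7, -3) - 1*(-318) = (27 - 3) - 1*(-318) = 24 + 318 = 342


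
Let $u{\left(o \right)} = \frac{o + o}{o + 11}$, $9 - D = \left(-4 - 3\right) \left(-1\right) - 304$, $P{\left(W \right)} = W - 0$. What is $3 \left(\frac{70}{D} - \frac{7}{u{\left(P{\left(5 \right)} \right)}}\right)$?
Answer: $- \frac{8393}{255} \approx -32.914$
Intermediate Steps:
$P{\left(W \right)} = W$ ($P{\left(W \right)} = W + 0 = W$)
$D = 306$ ($D = 9 - \left(\left(-4 - 3\right) \left(-1\right) - 304\right) = 9 - \left(\left(-7\right) \left(-1\right) - 304\right) = 9 - \left(7 - 304\right) = 9 - -297 = 9 + 297 = 306$)
$u{\left(o \right)} = \frac{2 o}{11 + o}$
$3 \left(\frac{70}{D} - \frac{7}{u{\left(P{\left(5 \right)} \right)}}\right) = 3 \left(\frac{70}{306} - \frac{7}{2 \cdot 5 \frac{1}{11 + 5}}\right) = 3 \left(70 \cdot \frac{1}{306} - \frac{7}{2 \cdot 5 \cdot \frac{1}{16}}\right) = 3 \left(\frac{35}{153} - \frac{7}{2 \cdot 5 \cdot \frac{1}{16}}\right) = 3 \left(\frac{35}{153} - \frac{7}{\frac{5}{8}}\right) = 3 \left(\frac{35}{153} - \frac{56}{5}\right) = 3 \left(- \frac{8393}{765}\right) = - \frac{8393}{255}$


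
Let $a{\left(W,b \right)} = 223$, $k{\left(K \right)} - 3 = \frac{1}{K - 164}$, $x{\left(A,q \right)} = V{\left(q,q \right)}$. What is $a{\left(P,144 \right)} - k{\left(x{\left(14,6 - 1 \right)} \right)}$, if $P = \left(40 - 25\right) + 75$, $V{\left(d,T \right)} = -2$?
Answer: $\frac{36521}{166} \approx 220.01$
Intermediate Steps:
$x{\left(A,q \right)} = -2$
$k{\left(K \right)} = 3 + \frac{1}{-164 + K}$ ($k{\left(K \right)} = 3 + \frac{1}{K - 164} = 3 + \frac{1}{-164 + K}$)
$P = 90$ ($P = 15 + 75 = 90$)
$a{\left(P,144 \right)} - k{\left(x{\left(14,6 - 1 \right)} \right)} = 223 - \frac{-491 + 3 \left(-2\right)}{-164 - 2} = 223 - \frac{-491 - 6}{-166} = 223 - \left(- \frac{1}{166}\right) \left(-497\right) = 223 - \frac{497}{166} = \frac{36521}{166}$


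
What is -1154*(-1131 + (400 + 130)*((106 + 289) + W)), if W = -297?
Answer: -58633586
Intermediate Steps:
-1154*(-1131 + (400 + 130)*((106 + 289) + W)) = -1154*(-1131 + (400 + 130)*((106 + 289) - 297)) = -1154*(-1131 + 530*(395 - 297)) = -1154*(-1131 + 530*98) = -1154*(-1131 + 51940) = -1154*50809 = -58633586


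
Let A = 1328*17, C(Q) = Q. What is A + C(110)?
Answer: 22686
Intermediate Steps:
A = 22576
A + C(110) = 22576 + 110 = 22686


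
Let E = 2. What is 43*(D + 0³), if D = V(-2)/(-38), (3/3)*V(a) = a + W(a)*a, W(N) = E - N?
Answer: 215/19 ≈ 11.316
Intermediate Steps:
W(N) = 2 - N
V(a) = a + a*(2 - a) (V(a) = a + (2 - a)*a = a + a*(2 - a))
D = 5/19 (D = -2*(3 - 1*(-2))/(-38) = -2*(3 + 2)*(-1/38) = -2*5*(-1/38) = -10*(-1/38) = 5/19 ≈ 0.26316)
43*(D + 0³) = 43*(5/19 + 0³) = 43*(5/19 + 0) = 43*(5/19) = 215/19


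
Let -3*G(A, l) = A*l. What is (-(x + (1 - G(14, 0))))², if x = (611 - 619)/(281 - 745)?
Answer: 3481/3364 ≈ 1.0348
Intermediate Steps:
G(A, l) = -A*l/3
x = 1/58 (x = -8/(-464) = -8*(-1/464) = 1/58 ≈ 0.017241)
(-(x + (1 - G(14, 0))))² = (-(1/58 + (1 - (-1)*14*0/3)))² = (-(1/58 + (1 - 1*0)))² = (-(1/58 + (1 + 0)))² = (-(1/58 + 1))² = (-1*59/58)² = (-59/58)² = 3481/3364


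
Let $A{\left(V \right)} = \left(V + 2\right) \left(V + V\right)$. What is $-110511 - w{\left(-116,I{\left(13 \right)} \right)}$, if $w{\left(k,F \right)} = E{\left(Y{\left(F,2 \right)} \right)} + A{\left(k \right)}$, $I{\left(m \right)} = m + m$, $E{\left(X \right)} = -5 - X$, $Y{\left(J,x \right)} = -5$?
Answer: $-136959$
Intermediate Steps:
$A{\left(V \right)} = 2 V \left(2 + V\right)$ ($A{\left(V \right)} = \left(2 + V\right) 2 V = 2 V \left(2 + V\right)$)
$I{\left(m \right)} = 2 m$
$w{\left(k,F \right)} = 2 k \left(2 + k\right)$ ($w{\left(k,F \right)} = \left(-5 - -5\right) + 2 k \left(2 + k\right) = \left(-5 + 5\right) + 2 k \left(2 + k\right) = 0 + 2 k \left(2 + k\right) = 2 k \left(2 + k\right)$)
$-110511 - w{\left(-116,I{\left(13 \right)} \right)} = -110511 - 2 \left(-116\right) \left(2 - 116\right) = -110511 - 2 \left(-116\right) \left(-114\right) = -110511 - 26448 = -136959$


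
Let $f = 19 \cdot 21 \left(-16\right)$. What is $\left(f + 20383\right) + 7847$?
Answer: $21846$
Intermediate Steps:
$f = -6384$ ($f = 399 \left(-16\right) = -6384$)
$\left(f + 20383\right) + 7847 = \left(-6384 + 20383\right) + 7847 = 13999 + 7847 = 21846$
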